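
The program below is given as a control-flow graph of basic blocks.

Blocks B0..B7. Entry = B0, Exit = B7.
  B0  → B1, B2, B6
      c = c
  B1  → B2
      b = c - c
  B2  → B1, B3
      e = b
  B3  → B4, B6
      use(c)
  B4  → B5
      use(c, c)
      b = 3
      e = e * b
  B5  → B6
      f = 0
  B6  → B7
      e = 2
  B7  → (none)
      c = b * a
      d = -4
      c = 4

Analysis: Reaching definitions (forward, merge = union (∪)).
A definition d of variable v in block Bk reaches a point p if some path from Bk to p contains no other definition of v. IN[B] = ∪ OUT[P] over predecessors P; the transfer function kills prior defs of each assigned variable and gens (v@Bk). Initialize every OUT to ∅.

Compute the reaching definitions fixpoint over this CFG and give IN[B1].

Answer: {b@B1, c@B0, e@B2}

Working:
Per-block solution:
  B0:   IN={}   OUT={c@B0}
  B1:   IN={b@B1, c@B0, e@B2}   OUT={b@B1, c@B0, e@B2}
  B2:   IN={b@B1, c@B0, e@B2}   OUT={b@B1, c@B0, e@B2}
  B3:   IN={b@B1, c@B0, e@B2}   OUT={b@B1, c@B0, e@B2}
  B4:   IN={b@B1, c@B0, e@B2}   OUT={b@B4, c@B0, e@B4}
  B5:   IN={b@B4, c@B0, e@B4}   OUT={b@B4, c@B0, e@B4, f@B5}
  B6:   IN={b@B1, b@B4, c@B0, e@B2, e@B4, f@B5}   OUT={b@B1, b@B4, c@B0, e@B6, f@B5}
  B7:   IN={b@B1, b@B4, c@B0, e@B6, f@B5}   OUT={b@B1, b@B4, c@B7, d@B7, e@B6, f@B5}

Merge at B1: IN[B1] = OUT[B0] ⊔ OUT[B2] = {b@B1, c@B0, e@B2}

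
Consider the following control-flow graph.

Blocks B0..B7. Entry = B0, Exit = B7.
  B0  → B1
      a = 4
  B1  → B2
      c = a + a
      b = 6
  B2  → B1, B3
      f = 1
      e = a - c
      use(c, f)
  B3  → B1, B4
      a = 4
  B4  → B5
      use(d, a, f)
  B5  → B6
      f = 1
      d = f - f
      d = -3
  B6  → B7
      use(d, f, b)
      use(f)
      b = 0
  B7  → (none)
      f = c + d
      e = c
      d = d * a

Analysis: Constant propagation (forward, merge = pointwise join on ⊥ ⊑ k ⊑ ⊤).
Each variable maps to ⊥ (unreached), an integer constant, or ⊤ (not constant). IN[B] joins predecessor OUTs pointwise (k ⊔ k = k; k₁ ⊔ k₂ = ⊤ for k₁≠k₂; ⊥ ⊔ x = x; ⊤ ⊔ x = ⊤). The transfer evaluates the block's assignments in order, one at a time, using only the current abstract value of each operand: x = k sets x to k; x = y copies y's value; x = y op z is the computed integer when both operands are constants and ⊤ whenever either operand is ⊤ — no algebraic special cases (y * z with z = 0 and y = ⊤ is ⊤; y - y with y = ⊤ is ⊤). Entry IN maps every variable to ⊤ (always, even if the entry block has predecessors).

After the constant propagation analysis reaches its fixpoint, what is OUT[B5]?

Fixpoint table:
  B0:  IN=(all ⊤)  OUT={a:4; rest ⊤}
  B1:  IN={a:4; rest ⊤}  OUT={a:4, b:6, c:8; rest ⊤}
  B2:  IN={a:4, b:6, c:8; rest ⊤}  OUT={a:4, b:6, c:8, e:-4, f:1; rest ⊤}
  B3:  IN={a:4, b:6, c:8, e:-4, f:1; rest ⊤}  OUT={a:4, b:6, c:8, e:-4, f:1; rest ⊤}
  B4:  IN={a:4, b:6, c:8, e:-4, f:1; rest ⊤}  OUT={a:4, b:6, c:8, e:-4, f:1; rest ⊤}
  B5:  IN={a:4, b:6, c:8, e:-4, f:1; rest ⊤}  OUT={a:4, b:6, c:8, d:-3, e:-4, f:1; rest ⊤}
  B6:  IN={a:4, b:6, c:8, d:-3, e:-4, f:1; rest ⊤}  OUT={a:4, b:0, c:8, d:-3, e:-4, f:1; rest ⊤}
  B7:  IN={a:4, b:0, c:8, d:-3, e:-4, f:1; rest ⊤}  OUT={a:4, b:0, c:8, d:-12, e:8, f:5; rest ⊤}

Merge at B5: IN[B5] = OUT[B4] = {a: 4, b: 6, c: 8, d: ⊤, e: -4, f: 1}
Applying B5's transfer function to that IN value gives OUT[B5] (row B5 above).

Answer: {a: 4, b: 6, c: 8, d: -3, e: -4, f: 1}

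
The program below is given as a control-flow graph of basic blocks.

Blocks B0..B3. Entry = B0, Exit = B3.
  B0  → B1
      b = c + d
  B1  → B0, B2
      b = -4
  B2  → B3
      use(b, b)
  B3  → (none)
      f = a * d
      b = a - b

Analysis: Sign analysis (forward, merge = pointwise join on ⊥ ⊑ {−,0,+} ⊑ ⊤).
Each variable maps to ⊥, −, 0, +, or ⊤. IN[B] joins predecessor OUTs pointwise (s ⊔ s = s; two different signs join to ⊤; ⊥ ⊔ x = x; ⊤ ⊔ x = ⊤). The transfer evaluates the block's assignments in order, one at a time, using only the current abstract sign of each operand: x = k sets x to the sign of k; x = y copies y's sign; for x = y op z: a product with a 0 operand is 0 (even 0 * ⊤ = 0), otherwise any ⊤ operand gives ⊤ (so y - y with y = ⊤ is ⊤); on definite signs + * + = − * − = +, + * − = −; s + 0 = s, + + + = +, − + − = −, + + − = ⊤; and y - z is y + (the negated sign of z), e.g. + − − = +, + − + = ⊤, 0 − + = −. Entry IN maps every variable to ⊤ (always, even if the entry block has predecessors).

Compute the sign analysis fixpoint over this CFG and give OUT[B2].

Per-block solution:
  B0: | IN=(all ⊤) | OUT=(all ⊤)
  B1: | IN=(all ⊤) | OUT={b:-; rest ⊤}
  B2: | IN={b:-; rest ⊤} | OUT={b:-; rest ⊤}
  B3: | IN={b:-; rest ⊤} | OUT=(all ⊤)

Merge at B2: IN[B2] = OUT[B1] = {a: ⊤, b: -, c: ⊤, d: ⊤, e: ⊤, f: ⊤}
Applying B2's transfer function to that IN value gives OUT[B2] (row B2 above).

Answer: {a: ⊤, b: -, c: ⊤, d: ⊤, e: ⊤, f: ⊤}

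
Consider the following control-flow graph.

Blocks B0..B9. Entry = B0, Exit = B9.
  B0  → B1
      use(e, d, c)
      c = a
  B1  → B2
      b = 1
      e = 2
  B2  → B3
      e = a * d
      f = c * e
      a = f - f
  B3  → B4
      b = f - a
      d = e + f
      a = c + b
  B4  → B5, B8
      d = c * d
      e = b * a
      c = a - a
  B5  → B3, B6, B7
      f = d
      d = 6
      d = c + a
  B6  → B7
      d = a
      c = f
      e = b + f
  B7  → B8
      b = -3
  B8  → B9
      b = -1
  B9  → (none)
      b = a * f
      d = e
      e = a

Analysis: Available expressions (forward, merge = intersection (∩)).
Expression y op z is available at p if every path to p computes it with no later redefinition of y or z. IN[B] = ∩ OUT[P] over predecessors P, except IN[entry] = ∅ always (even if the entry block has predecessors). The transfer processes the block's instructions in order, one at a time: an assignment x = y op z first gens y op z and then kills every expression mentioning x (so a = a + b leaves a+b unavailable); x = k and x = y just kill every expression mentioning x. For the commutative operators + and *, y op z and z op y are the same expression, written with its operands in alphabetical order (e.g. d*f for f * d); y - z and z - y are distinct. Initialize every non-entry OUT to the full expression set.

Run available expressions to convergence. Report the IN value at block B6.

Answer: {a*b, a+c, a-a}

Trace:
Converged values:
  B0:   IN={}   OUT={}
  B1:   IN={}   OUT={}
  B2:   IN={}   OUT={c*e, f-f}
  B3:   IN={}   OUT={b+c, e+f}
  B4:   IN={b+c, e+f}   OUT={a*b, a-a}
  B5:   IN={a*b, a-a}   OUT={a*b, a+c, a-a}
  B6:   IN={a*b, a+c, a-a}   OUT={a*b, a-a, b+f}
  B7:   IN={a*b, a-a}   OUT={a-a}
  B8:   IN={a-a}   OUT={a-a}
  B9:   IN={a-a}   OUT={a*f, a-a}

Merge at B6: IN[B6] = OUT[B5] = {a*b, a+c, a-a}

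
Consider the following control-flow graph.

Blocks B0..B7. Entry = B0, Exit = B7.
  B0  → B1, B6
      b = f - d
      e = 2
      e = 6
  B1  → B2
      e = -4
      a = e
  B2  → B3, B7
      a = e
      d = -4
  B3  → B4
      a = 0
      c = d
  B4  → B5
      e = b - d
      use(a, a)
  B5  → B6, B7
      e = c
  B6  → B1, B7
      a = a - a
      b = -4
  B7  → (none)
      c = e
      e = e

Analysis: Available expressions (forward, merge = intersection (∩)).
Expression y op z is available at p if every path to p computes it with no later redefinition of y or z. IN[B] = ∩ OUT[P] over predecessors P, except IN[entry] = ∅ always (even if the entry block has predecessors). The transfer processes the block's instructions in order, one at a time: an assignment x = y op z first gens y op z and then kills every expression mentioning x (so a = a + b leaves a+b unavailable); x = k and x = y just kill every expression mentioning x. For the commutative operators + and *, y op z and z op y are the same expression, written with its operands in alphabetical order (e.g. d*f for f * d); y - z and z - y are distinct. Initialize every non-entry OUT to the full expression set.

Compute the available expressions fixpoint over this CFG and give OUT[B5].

Answer: {b-d}

Working:
Converged values:
  B0: | IN={} | OUT={f-d}
  B1: | IN={} | OUT={}
  B2: | IN={} | OUT={}
  B3: | IN={} | OUT={}
  B4: | IN={} | OUT={b-d}
  B5: | IN={b-d} | OUT={b-d}
  B6: | IN={} | OUT={}
  B7: | IN={} | OUT={}

Merge at B5: IN[B5] = OUT[B4] = {b-d}
Applying B5's transfer function to that IN value gives OUT[B5] (row B5 above).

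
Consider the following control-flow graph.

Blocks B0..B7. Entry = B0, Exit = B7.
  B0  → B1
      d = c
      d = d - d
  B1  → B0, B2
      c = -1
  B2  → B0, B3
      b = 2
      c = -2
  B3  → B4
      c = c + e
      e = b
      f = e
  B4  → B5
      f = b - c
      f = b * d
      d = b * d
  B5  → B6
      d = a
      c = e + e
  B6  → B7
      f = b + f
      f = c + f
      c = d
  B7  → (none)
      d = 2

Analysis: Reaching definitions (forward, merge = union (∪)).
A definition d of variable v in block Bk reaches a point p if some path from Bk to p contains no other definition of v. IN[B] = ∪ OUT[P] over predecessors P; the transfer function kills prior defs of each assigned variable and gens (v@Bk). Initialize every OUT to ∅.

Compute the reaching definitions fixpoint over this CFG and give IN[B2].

Answer: {b@B2, c@B1, d@B0}

Derivation:
Fixpoint table:
  B0: | IN={b@B2, c@B1, c@B2, d@B0} | OUT={b@B2, c@B1, c@B2, d@B0}
  B1: | IN={b@B2, c@B1, c@B2, d@B0} | OUT={b@B2, c@B1, d@B0}
  B2: | IN={b@B2, c@B1, d@B0} | OUT={b@B2, c@B2, d@B0}
  B3: | IN={b@B2, c@B2, d@B0} | OUT={b@B2, c@B3, d@B0, e@B3, f@B3}
  B4: | IN={b@B2, c@B3, d@B0, e@B3, f@B3} | OUT={b@B2, c@B3, d@B4, e@B3, f@B4}
  B5: | IN={b@B2, c@B3, d@B4, e@B3, f@B4} | OUT={b@B2, c@B5, d@B5, e@B3, f@B4}
  B6: | IN={b@B2, c@B5, d@B5, e@B3, f@B4} | OUT={b@B2, c@B6, d@B5, e@B3, f@B6}
  B7: | IN={b@B2, c@B6, d@B5, e@B3, f@B6} | OUT={b@B2, c@B6, d@B7, e@B3, f@B6}

Merge at B2: IN[B2] = OUT[B1] = {b@B2, c@B1, d@B0}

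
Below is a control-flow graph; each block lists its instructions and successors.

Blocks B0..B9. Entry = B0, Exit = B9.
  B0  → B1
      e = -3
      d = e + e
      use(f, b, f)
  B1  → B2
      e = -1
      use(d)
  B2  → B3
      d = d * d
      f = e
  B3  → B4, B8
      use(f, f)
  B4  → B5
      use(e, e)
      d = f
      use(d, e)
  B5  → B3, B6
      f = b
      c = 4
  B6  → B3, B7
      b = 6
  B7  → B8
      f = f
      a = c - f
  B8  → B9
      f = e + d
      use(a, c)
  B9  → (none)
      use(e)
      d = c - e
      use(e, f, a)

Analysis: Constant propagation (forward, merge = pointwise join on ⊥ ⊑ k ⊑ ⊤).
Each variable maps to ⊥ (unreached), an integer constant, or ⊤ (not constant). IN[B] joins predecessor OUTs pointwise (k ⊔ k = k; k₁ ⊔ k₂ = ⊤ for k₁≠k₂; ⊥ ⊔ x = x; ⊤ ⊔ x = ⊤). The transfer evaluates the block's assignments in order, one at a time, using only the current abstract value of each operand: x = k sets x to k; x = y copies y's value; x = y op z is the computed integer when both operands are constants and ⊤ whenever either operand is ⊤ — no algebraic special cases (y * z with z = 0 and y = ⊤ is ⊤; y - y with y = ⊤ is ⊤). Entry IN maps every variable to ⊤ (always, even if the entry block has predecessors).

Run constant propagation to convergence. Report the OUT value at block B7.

Answer: {a: ⊤, b: 6, c: 4, d: ⊤, e: -1, f: ⊤}

Derivation:
Per-block solution:
  B0: | IN=(all ⊤) | OUT={d:-6, e:-3; rest ⊤}
  B1: | IN={d:-6, e:-3; rest ⊤} | OUT={d:-6, e:-1; rest ⊤}
  B2: | IN={d:-6, e:-1; rest ⊤} | OUT={d:36, e:-1, f:-1; rest ⊤}
  B3: | IN={e:-1; rest ⊤} | OUT={e:-1; rest ⊤}
  B4: | IN={e:-1; rest ⊤} | OUT={e:-1; rest ⊤}
  B5: | IN={e:-1; rest ⊤} | OUT={c:4, e:-1; rest ⊤}
  B6: | IN={c:4, e:-1; rest ⊤} | OUT={b:6, c:4, e:-1; rest ⊤}
  B7: | IN={b:6, c:4, e:-1; rest ⊤} | OUT={b:6, c:4, e:-1; rest ⊤}
  B8: | IN={e:-1; rest ⊤} | OUT={e:-1; rest ⊤}
  B9: | IN={e:-1; rest ⊤} | OUT={e:-1; rest ⊤}

Merge at B7: IN[B7] = OUT[B6] = {a: ⊤, b: 6, c: 4, d: ⊤, e: -1, f: ⊤}
Applying B7's transfer function to that IN value gives OUT[B7] (row B7 above).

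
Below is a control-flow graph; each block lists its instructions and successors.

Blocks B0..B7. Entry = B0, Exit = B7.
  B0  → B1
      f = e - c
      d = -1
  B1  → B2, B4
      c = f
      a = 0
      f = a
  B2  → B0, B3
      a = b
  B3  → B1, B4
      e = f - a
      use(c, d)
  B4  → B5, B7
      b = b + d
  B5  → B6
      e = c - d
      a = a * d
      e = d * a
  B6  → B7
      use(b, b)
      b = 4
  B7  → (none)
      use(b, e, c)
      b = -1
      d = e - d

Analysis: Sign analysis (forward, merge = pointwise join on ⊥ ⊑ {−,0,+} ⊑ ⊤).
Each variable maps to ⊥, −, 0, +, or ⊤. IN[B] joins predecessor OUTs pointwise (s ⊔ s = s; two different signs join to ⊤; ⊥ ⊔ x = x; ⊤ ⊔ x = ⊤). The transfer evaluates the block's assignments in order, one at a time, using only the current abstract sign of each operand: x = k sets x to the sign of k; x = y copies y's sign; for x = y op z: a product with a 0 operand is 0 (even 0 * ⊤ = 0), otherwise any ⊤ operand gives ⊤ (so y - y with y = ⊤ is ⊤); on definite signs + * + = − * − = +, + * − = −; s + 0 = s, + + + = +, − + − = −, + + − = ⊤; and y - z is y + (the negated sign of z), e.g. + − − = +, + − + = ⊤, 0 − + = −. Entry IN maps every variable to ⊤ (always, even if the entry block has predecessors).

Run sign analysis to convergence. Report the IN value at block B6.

Fixpoint table:
  B0: | IN=(all ⊤) | OUT={d:-; rest ⊤}
  B1: | IN={d:-; rest ⊤} | OUT={a:0, d:-, f:0; rest ⊤}
  B2: | IN={a:0, d:-, f:0; rest ⊤} | OUT={d:-, f:0; rest ⊤}
  B3: | IN={d:-, f:0; rest ⊤} | OUT={d:-, f:0; rest ⊤}
  B4: | IN={d:-, f:0; rest ⊤} | OUT={d:-, f:0; rest ⊤}
  B5: | IN={d:-, f:0; rest ⊤} | OUT={d:-, f:0; rest ⊤}
  B6: | IN={d:-, f:0; rest ⊤} | OUT={b:+, d:-, f:0; rest ⊤}
  B7: | IN={d:-, f:0; rest ⊤} | OUT={b:-, f:0; rest ⊤}

Merge at B6: IN[B6] = OUT[B5] = {a: ⊤, b: ⊤, c: ⊤, d: -, e: ⊤, f: 0}

Answer: {a: ⊤, b: ⊤, c: ⊤, d: -, e: ⊤, f: 0}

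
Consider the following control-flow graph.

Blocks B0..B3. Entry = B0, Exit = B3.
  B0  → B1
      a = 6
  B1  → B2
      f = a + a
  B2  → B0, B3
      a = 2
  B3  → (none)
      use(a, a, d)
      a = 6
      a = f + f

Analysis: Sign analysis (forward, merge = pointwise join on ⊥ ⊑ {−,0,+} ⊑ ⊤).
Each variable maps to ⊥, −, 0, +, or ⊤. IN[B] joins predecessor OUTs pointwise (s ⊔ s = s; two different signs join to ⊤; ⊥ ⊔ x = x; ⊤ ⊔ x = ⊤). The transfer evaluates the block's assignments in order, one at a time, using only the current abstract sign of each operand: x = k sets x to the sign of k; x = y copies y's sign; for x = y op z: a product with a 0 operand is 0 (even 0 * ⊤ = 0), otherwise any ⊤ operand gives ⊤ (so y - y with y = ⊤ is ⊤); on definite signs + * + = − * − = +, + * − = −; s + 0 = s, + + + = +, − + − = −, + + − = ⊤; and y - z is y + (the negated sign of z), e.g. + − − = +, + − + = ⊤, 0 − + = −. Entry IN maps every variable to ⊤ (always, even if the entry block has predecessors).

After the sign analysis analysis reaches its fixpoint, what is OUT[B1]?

Answer: {a: +, b: ⊤, c: ⊤, d: ⊤, e: ⊤, f: +}

Trace:
Per-block solution:
  B0: | IN=(all ⊤) | OUT={a:+; rest ⊤}
  B1: | IN={a:+; rest ⊤} | OUT={a:+, f:+; rest ⊤}
  B2: | IN={a:+, f:+; rest ⊤} | OUT={a:+, f:+; rest ⊤}
  B3: | IN={a:+, f:+; rest ⊤} | OUT={a:+, f:+; rest ⊤}

Merge at B1: IN[B1] = OUT[B0] = {a: +, b: ⊤, c: ⊤, d: ⊤, e: ⊤, f: ⊤}
Applying B1's transfer function to that IN value gives OUT[B1] (row B1 above).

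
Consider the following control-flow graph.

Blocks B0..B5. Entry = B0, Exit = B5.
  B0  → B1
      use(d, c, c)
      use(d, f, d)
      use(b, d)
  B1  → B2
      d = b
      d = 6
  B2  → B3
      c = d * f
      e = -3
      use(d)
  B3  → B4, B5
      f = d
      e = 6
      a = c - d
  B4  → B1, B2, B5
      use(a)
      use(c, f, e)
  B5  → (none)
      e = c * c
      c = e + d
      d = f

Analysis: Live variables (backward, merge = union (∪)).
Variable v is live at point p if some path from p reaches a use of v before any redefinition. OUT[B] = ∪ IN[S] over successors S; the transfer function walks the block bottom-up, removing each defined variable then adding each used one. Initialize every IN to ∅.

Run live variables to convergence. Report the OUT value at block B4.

Answer: {b, c, d, f}

Working:
Fixpoint table:
  B0:  IN={b, c, d, f}  OUT={b, f}
  B1:  IN={b, f}  OUT={b, d, f}
  B2:  IN={b, d, f}  OUT={b, c, d}
  B3:  IN={b, c, d}  OUT={a, b, c, d, e, f}
  B4:  IN={a, b, c, d, e, f}  OUT={b, c, d, f}
  B5:  IN={c, d, f}  OUT={}

Merge at B4: OUT[B4] = IN[B1] ⊔ IN[B2] ⊔ IN[B5] = {b, c, d, f}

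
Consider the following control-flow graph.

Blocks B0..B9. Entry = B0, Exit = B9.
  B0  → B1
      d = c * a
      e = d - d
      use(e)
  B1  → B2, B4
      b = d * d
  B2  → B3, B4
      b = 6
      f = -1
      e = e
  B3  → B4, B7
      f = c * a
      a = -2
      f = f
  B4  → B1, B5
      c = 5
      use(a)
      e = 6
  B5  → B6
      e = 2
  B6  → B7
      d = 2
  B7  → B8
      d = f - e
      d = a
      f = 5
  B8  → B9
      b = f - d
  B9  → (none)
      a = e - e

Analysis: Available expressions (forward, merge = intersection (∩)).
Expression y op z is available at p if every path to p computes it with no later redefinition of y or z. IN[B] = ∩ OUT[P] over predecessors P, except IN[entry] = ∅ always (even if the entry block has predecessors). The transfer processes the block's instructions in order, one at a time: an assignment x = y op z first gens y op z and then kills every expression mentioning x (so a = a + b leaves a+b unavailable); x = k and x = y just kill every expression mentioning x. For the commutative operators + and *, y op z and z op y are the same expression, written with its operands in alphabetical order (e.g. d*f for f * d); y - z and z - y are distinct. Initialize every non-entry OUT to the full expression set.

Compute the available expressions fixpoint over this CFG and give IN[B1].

Converged values:
  B0: | IN={} | OUT={a*c, d-d}
  B1: | IN={d-d} | OUT={d*d, d-d}
  B2: | IN={d*d, d-d} | OUT={d*d, d-d}
  B3: | IN={d*d, d-d} | OUT={d*d, d-d}
  B4: | IN={d*d, d-d} | OUT={d*d, d-d}
  B5: | IN={d*d, d-d} | OUT={d*d, d-d}
  B6: | IN={d*d, d-d} | OUT={}
  B7: | IN={} | OUT={}
  B8: | IN={} | OUT={f-d}
  B9: | IN={f-d} | OUT={e-e, f-d}

Merge at B1: IN[B1] = OUT[B0] ∩ OUT[B4] = {d-d}

Answer: {d-d}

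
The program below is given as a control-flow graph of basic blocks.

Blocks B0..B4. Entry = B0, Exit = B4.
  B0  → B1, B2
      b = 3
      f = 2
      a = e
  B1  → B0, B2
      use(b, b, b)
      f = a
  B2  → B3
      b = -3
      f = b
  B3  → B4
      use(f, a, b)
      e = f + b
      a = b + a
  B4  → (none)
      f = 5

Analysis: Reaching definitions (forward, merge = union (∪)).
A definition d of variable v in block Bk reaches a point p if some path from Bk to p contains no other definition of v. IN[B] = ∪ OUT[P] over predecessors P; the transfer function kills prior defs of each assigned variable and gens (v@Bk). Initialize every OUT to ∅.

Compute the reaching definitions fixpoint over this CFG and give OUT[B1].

Answer: {a@B0, b@B0, f@B1}

Derivation:
Converged values:
  B0:   IN={a@B0, b@B0, f@B1}   OUT={a@B0, b@B0, f@B0}
  B1:   IN={a@B0, b@B0, f@B0}   OUT={a@B0, b@B0, f@B1}
  B2:   IN={a@B0, b@B0, f@B0, f@B1}   OUT={a@B0, b@B2, f@B2}
  B3:   IN={a@B0, b@B2, f@B2}   OUT={a@B3, b@B2, e@B3, f@B2}
  B4:   IN={a@B3, b@B2, e@B3, f@B2}   OUT={a@B3, b@B2, e@B3, f@B4}

Merge at B1: IN[B1] = OUT[B0] = {a@B0, b@B0, f@B0}
Applying B1's transfer function to that IN value gives OUT[B1] (row B1 above).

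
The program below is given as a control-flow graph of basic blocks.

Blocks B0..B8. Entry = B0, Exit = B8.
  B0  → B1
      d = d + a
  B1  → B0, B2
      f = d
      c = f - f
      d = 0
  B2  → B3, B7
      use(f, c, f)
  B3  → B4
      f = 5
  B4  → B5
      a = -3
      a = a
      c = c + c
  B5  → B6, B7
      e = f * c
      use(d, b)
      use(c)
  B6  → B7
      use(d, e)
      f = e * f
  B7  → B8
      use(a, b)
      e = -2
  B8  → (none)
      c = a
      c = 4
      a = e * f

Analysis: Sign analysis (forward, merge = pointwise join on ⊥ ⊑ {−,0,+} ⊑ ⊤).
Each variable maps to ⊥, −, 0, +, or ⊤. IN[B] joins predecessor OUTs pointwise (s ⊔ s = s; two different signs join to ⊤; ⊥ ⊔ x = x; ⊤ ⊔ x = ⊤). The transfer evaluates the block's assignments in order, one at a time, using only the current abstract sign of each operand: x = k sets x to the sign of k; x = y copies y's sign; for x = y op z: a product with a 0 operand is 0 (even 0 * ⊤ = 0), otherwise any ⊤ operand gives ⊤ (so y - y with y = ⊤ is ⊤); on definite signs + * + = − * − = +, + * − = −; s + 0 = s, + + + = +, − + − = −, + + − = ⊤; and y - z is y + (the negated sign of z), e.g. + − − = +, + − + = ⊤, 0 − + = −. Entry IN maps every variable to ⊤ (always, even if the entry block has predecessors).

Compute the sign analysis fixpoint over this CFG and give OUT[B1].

Per-block solution:
  B0:   IN=(all ⊤)   OUT=(all ⊤)
  B1:   IN=(all ⊤)   OUT={d:0; rest ⊤}
  B2:   IN={d:0; rest ⊤}   OUT={d:0; rest ⊤}
  B3:   IN={d:0; rest ⊤}   OUT={d:0, f:+; rest ⊤}
  B4:   IN={d:0, f:+; rest ⊤}   OUT={a:-, d:0, f:+; rest ⊤}
  B5:   IN={a:-, d:0, f:+; rest ⊤}   OUT={a:-, d:0, f:+; rest ⊤}
  B6:   IN={a:-, d:0, f:+; rest ⊤}   OUT={a:-, d:0; rest ⊤}
  B7:   IN={d:0; rest ⊤}   OUT={d:0, e:-; rest ⊤}
  B8:   IN={d:0, e:-; rest ⊤}   OUT={c:+, d:0, e:-; rest ⊤}

Merge at B1: IN[B1] = OUT[B0] = {a: ⊤, b: ⊤, c: ⊤, d: ⊤, e: ⊤, f: ⊤}
Applying B1's transfer function to that IN value gives OUT[B1] (row B1 above).

Answer: {a: ⊤, b: ⊤, c: ⊤, d: 0, e: ⊤, f: ⊤}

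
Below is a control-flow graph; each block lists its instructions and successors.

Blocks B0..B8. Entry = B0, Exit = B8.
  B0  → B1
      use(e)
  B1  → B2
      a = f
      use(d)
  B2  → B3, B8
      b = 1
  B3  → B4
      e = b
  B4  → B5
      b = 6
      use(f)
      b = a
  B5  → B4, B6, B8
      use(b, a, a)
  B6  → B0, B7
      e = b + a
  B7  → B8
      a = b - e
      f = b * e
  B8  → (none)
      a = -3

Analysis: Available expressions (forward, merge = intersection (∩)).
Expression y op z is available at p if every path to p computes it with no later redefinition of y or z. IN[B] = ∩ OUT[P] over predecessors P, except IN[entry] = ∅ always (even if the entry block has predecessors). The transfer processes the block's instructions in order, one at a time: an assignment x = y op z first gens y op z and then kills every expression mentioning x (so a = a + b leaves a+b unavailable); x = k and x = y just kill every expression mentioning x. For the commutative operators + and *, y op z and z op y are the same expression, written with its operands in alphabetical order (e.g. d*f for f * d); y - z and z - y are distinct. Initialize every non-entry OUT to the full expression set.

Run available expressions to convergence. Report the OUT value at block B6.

Converged values:
  B0:  IN={}  OUT={}
  B1:  IN={}  OUT={}
  B2:  IN={}  OUT={}
  B3:  IN={}  OUT={}
  B4:  IN={}  OUT={}
  B5:  IN={}  OUT={}
  B6:  IN={}  OUT={a+b}
  B7:  IN={a+b}  OUT={b*e, b-e}
  B8:  IN={}  OUT={}

Merge at B6: IN[B6] = OUT[B5] = {}
Applying B6's transfer function to that IN value gives OUT[B6] (row B6 above).

Answer: {a+b}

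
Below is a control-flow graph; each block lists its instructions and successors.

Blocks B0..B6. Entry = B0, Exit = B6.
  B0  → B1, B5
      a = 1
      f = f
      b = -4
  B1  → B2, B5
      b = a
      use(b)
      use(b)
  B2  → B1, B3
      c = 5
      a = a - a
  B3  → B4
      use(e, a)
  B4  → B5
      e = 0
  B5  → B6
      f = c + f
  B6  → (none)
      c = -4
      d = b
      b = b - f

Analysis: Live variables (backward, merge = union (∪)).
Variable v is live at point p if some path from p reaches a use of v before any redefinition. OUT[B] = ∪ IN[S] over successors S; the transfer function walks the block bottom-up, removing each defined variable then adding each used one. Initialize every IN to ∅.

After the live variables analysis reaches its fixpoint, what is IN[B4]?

Per-block solution:
  B0:  IN={c, e, f}  OUT={a, b, c, e, f}
  B1:  IN={a, c, e, f}  OUT={a, b, c, e, f}
  B2:  IN={a, b, e, f}  OUT={a, b, c, e, f}
  B3:  IN={a, b, c, e, f}  OUT={b, c, f}
  B4:  IN={b, c, f}  OUT={b, c, f}
  B5:  IN={b, c, f}  OUT={b, f}
  B6:  IN={b, f}  OUT={}

Merge at B4: OUT[B4] = IN[B5] = {b, c, f}
Applying B4's transfer function to that OUT value gives IN[B4] (row B4 above).

Answer: {b, c, f}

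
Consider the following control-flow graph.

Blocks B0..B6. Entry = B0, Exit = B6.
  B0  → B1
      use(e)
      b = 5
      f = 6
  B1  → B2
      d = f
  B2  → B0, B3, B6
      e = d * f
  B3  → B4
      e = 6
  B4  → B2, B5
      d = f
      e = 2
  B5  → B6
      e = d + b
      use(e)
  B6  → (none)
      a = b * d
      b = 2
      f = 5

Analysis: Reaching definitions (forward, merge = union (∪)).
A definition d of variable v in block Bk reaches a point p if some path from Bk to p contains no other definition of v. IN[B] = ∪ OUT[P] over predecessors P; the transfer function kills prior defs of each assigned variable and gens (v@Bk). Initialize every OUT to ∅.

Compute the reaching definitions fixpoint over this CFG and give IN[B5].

Answer: {b@B0, d@B4, e@B4, f@B0}

Trace:
Per-block solution:
  B0:   IN={b@B0, d@B1, d@B4, e@B2, f@B0}   OUT={b@B0, d@B1, d@B4, e@B2, f@B0}
  B1:   IN={b@B0, d@B1, d@B4, e@B2, f@B0}   OUT={b@B0, d@B1, e@B2, f@B0}
  B2:   IN={b@B0, d@B1, d@B4, e@B2, e@B4, f@B0}   OUT={b@B0, d@B1, d@B4, e@B2, f@B0}
  B3:   IN={b@B0, d@B1, d@B4, e@B2, f@B0}   OUT={b@B0, d@B1, d@B4, e@B3, f@B0}
  B4:   IN={b@B0, d@B1, d@B4, e@B3, f@B0}   OUT={b@B0, d@B4, e@B4, f@B0}
  B5:   IN={b@B0, d@B4, e@B4, f@B0}   OUT={b@B0, d@B4, e@B5, f@B0}
  B6:   IN={b@B0, d@B1, d@B4, e@B2, e@B5, f@B0}   OUT={a@B6, b@B6, d@B1, d@B4, e@B2, e@B5, f@B6}

Merge at B5: IN[B5] = OUT[B4] = {b@B0, d@B4, e@B4, f@B0}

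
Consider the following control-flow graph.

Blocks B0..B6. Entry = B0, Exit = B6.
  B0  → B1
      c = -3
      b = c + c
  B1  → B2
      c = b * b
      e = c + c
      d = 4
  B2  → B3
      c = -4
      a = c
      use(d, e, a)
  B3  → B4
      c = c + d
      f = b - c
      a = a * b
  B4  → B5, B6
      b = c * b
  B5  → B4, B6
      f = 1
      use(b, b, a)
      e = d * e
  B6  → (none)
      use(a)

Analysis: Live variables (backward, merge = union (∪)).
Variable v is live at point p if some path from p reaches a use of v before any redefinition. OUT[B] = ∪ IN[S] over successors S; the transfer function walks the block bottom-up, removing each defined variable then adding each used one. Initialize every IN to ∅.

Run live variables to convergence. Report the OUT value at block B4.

Answer: {a, b, c, d, e}

Working:
Fixpoint table:
  B0:  IN={}  OUT={b}
  B1:  IN={b}  OUT={b, d, e}
  B2:  IN={b, d, e}  OUT={a, b, c, d, e}
  B3:  IN={a, b, c, d, e}  OUT={a, b, c, d, e}
  B4:  IN={a, b, c, d, e}  OUT={a, b, c, d, e}
  B5:  IN={a, b, c, d, e}  OUT={a, b, c, d, e}
  B6:  IN={a}  OUT={}

Merge at B4: OUT[B4] = IN[B5] ⊔ IN[B6] = {a, b, c, d, e}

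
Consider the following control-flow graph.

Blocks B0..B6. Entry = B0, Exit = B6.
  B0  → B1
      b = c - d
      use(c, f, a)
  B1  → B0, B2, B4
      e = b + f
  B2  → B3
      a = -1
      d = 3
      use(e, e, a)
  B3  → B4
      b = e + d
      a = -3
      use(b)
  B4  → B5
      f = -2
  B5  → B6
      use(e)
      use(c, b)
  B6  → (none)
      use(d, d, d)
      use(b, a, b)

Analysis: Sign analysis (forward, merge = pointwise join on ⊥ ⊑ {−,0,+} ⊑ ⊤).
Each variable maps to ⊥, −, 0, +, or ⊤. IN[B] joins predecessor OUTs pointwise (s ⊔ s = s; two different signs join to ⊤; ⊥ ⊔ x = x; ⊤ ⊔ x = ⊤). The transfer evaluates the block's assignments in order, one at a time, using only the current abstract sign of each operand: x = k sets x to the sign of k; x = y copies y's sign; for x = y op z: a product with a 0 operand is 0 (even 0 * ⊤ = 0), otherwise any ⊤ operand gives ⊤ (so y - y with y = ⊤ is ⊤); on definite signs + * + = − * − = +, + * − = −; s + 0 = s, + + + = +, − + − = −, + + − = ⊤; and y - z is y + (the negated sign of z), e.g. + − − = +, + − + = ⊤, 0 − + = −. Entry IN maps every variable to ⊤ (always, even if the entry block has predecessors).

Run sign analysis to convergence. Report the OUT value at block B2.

Answer: {a: -, b: ⊤, c: ⊤, d: +, e: ⊤, f: ⊤}

Trace:
Per-block solution:
  B0:  IN=(all ⊤)  OUT=(all ⊤)
  B1:  IN=(all ⊤)  OUT=(all ⊤)
  B2:  IN=(all ⊤)  OUT={a:-, d:+; rest ⊤}
  B3:  IN={a:-, d:+; rest ⊤}  OUT={a:-, d:+; rest ⊤}
  B4:  IN=(all ⊤)  OUT={f:-; rest ⊤}
  B5:  IN={f:-; rest ⊤}  OUT={f:-; rest ⊤}
  B6:  IN={f:-; rest ⊤}  OUT={f:-; rest ⊤}

Merge at B2: IN[B2] = OUT[B1] = {a: ⊤, b: ⊤, c: ⊤, d: ⊤, e: ⊤, f: ⊤}
Applying B2's transfer function to that IN value gives OUT[B2] (row B2 above).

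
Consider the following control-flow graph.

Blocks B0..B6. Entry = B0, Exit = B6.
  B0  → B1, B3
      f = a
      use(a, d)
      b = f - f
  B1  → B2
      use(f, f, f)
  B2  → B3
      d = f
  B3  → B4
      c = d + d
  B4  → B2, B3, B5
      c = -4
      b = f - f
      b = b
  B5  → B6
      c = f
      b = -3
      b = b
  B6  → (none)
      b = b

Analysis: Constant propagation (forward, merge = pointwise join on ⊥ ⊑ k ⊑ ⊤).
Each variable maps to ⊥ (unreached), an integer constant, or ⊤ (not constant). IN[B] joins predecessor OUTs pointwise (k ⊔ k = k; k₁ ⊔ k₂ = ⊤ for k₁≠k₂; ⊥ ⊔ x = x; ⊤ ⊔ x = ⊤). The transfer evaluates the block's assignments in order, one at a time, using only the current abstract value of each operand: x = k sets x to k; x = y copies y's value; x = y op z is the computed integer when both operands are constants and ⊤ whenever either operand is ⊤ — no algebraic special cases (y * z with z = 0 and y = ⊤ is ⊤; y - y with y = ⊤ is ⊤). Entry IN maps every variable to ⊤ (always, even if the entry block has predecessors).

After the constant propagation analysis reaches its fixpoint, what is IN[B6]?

Answer: {a: ⊤, b: -3, c: ⊤, d: ⊤, e: ⊤, f: ⊤}

Derivation:
Fixpoint table:
  B0:   IN=(all ⊤)   OUT=(all ⊤)
  B1:   IN=(all ⊤)   OUT=(all ⊤)
  B2:   IN=(all ⊤)   OUT=(all ⊤)
  B3:   IN=(all ⊤)   OUT=(all ⊤)
  B4:   IN=(all ⊤)   OUT={c:-4; rest ⊤}
  B5:   IN={c:-4; rest ⊤}   OUT={b:-3; rest ⊤}
  B6:   IN={b:-3; rest ⊤}   OUT={b:-3; rest ⊤}

Merge at B6: IN[B6] = OUT[B5] = {a: ⊤, b: -3, c: ⊤, d: ⊤, e: ⊤, f: ⊤}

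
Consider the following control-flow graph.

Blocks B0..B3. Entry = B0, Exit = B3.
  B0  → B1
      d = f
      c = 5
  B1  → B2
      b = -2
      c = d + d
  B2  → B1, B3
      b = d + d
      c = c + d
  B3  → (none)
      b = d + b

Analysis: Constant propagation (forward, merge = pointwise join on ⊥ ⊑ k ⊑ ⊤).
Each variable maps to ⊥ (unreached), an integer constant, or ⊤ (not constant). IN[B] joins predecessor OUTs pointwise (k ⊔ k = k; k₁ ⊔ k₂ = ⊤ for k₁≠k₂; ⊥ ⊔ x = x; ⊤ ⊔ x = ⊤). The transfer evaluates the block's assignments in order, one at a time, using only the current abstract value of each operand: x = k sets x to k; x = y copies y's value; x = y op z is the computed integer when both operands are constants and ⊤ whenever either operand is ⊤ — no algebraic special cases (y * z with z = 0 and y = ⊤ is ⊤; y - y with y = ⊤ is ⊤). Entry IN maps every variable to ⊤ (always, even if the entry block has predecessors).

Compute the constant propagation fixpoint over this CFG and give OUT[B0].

Fixpoint table:
  B0: | IN=(all ⊤) | OUT={c:5; rest ⊤}
  B1: | IN=(all ⊤) | OUT={b:-2; rest ⊤}
  B2: | IN={b:-2; rest ⊤} | OUT=(all ⊤)
  B3: | IN=(all ⊤) | OUT=(all ⊤)

B0 is the boundary node: IN[B0] = {a: ⊤, b: ⊤, c: ⊤, d: ⊤, e: ⊤, f: ⊤}
Applying B0's transfer function to that IN value gives OUT[B0] (row B0 above).

Answer: {a: ⊤, b: ⊤, c: 5, d: ⊤, e: ⊤, f: ⊤}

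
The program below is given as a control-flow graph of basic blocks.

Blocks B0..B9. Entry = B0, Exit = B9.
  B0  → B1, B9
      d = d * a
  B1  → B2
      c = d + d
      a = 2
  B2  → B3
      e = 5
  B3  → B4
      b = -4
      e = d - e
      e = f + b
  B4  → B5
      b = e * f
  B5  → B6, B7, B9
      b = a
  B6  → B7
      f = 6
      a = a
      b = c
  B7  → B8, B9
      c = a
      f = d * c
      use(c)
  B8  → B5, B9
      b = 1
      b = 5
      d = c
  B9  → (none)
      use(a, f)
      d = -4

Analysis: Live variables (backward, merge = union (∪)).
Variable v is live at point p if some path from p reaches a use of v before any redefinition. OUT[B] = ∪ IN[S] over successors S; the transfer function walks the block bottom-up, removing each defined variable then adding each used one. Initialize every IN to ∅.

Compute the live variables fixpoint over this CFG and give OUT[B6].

Converged values:
  B0: | IN={a, d, f} | OUT={a, d, f}
  B1: | IN={d, f} | OUT={a, c, d, f}
  B2: | IN={a, c, d, f} | OUT={a, c, d, e, f}
  B3: | IN={a, c, d, e, f} | OUT={a, c, d, e, f}
  B4: | IN={a, c, d, e, f} | OUT={a, c, d, f}
  B5: | IN={a, c, d, f} | OUT={a, c, d, f}
  B6: | IN={a, c, d} | OUT={a, d}
  B7: | IN={a, d} | OUT={a, c, f}
  B8: | IN={a, c, f} | OUT={a, c, d, f}
  B9: | IN={a, f} | OUT={}

Merge at B6: OUT[B6] = IN[B7] = {a, d}

Answer: {a, d}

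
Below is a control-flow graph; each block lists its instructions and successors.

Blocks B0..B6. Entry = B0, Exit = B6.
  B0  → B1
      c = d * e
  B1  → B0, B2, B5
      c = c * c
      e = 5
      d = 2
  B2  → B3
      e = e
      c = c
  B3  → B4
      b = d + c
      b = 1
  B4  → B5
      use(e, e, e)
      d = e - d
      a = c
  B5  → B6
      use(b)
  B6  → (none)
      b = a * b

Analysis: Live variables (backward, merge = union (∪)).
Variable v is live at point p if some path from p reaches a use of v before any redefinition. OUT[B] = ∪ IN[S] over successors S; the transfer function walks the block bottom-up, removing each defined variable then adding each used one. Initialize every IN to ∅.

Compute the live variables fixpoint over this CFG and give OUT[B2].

Answer: {c, d, e}

Derivation:
Converged values:
  B0:   IN={a, b, d, e}   OUT={a, b, c}
  B1:   IN={a, b, c}   OUT={a, b, c, d, e}
  B2:   IN={c, d, e}   OUT={c, d, e}
  B3:   IN={c, d, e}   OUT={b, c, d, e}
  B4:   IN={b, c, d, e}   OUT={a, b}
  B5:   IN={a, b}   OUT={a, b}
  B6:   IN={a, b}   OUT={}

Merge at B2: OUT[B2] = IN[B3] = {c, d, e}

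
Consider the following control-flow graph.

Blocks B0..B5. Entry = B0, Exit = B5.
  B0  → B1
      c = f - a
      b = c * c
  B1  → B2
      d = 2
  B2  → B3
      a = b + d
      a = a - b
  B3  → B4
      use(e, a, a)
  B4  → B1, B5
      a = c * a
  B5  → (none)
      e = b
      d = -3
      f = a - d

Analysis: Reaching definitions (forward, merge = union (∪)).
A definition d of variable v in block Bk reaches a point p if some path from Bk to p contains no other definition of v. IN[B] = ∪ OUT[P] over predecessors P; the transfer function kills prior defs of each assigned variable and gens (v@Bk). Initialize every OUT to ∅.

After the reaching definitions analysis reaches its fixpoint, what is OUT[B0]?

Per-block solution:
  B0:   IN={}   OUT={b@B0, c@B0}
  B1:   IN={a@B4, b@B0, c@B0, d@B1}   OUT={a@B4, b@B0, c@B0, d@B1}
  B2:   IN={a@B4, b@B0, c@B0, d@B1}   OUT={a@B2, b@B0, c@B0, d@B1}
  B3:   IN={a@B2, b@B0, c@B0, d@B1}   OUT={a@B2, b@B0, c@B0, d@B1}
  B4:   IN={a@B2, b@B0, c@B0, d@B1}   OUT={a@B4, b@B0, c@B0, d@B1}
  B5:   IN={a@B4, b@B0, c@B0, d@B1}   OUT={a@B4, b@B0, c@B0, d@B5, e@B5, f@B5}

B0 is the boundary node: IN[B0] = {}
Applying B0's transfer function to that IN value gives OUT[B0] (row B0 above).

Answer: {b@B0, c@B0}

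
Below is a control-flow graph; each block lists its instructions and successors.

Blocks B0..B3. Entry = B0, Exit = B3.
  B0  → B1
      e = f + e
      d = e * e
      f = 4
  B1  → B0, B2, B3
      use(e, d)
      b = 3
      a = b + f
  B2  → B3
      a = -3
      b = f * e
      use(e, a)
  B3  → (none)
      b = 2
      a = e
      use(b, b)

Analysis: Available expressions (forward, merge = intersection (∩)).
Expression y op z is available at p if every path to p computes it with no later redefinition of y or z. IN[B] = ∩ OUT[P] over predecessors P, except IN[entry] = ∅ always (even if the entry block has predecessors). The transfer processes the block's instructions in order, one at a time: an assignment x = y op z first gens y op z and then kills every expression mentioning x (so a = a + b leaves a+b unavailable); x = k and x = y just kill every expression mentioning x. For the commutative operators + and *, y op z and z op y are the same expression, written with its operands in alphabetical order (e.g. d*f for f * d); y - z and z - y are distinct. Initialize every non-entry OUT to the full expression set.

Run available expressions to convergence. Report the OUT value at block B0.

Answer: {e*e}

Derivation:
Converged values:
  B0:   IN={}   OUT={e*e}
  B1:   IN={e*e}   OUT={b+f, e*e}
  B2:   IN={b+f, e*e}   OUT={e*e, e*f}
  B3:   IN={e*e}   OUT={e*e}

Merge at B0 (entry node, so the boundary value {} is joined with the incoming edge(s)): IN[B0] = {} ∩ OUT[B1] = {}
Applying B0's transfer function to that IN value gives OUT[B0] (row B0 above).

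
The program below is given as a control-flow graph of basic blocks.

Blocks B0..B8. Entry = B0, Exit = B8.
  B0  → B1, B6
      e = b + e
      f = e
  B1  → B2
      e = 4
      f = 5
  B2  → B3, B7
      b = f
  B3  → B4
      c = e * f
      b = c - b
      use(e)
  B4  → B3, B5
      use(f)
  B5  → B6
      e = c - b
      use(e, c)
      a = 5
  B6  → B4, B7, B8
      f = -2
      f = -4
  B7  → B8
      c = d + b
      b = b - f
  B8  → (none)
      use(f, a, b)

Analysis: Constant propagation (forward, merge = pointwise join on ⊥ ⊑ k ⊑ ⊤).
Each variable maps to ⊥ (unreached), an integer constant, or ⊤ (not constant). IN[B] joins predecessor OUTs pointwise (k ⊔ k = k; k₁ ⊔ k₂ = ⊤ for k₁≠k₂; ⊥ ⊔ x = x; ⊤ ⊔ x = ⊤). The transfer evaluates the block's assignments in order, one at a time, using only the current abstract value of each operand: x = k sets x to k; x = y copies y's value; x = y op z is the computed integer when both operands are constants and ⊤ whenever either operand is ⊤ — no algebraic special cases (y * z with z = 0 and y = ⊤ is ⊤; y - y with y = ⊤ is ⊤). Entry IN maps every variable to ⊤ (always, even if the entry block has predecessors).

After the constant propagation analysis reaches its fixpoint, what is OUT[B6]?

Answer: {a: ⊤, b: ⊤, c: ⊤, d: ⊤, e: ⊤, f: -4}

Working:
Converged values:
  B0:   IN=(all ⊤)   OUT=(all ⊤)
  B1:   IN=(all ⊤)   OUT={e:4, f:5; rest ⊤}
  B2:   IN={e:4, f:5; rest ⊤}   OUT={b:5, e:4, f:5; rest ⊤}
  B3:   IN=(all ⊤)   OUT=(all ⊤)
  B4:   IN=(all ⊤)   OUT=(all ⊤)
  B5:   IN=(all ⊤)   OUT={a:5; rest ⊤}
  B6:   IN=(all ⊤)   OUT={f:-4; rest ⊤}
  B7:   IN=(all ⊤)   OUT=(all ⊤)
  B8:   IN=(all ⊤)   OUT=(all ⊤)

Merge at B6: IN[B6] = OUT[B0] ⊔ OUT[B5] = {a: ⊤, b: ⊤, c: ⊤, d: ⊤, e: ⊤, f: ⊤}
Applying B6's transfer function to that IN value gives OUT[B6] (row B6 above).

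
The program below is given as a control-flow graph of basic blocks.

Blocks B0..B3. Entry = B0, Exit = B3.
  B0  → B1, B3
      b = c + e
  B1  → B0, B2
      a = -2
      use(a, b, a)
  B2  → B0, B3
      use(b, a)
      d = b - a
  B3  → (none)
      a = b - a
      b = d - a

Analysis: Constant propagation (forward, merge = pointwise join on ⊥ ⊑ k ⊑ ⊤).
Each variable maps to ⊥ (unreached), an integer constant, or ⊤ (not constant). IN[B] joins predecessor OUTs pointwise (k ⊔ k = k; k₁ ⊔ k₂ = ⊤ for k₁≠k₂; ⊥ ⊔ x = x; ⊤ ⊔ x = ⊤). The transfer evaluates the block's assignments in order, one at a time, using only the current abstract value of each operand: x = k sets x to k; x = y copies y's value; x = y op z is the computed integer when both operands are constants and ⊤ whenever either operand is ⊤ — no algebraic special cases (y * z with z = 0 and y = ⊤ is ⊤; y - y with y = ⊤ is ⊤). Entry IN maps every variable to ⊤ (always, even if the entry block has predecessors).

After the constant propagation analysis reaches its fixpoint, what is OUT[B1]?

Answer: {a: -2, b: ⊤, c: ⊤, d: ⊤, e: ⊤, f: ⊤}

Trace:
Per-block solution:
  B0:   IN=(all ⊤)   OUT=(all ⊤)
  B1:   IN=(all ⊤)   OUT={a:-2; rest ⊤}
  B2:   IN={a:-2; rest ⊤}   OUT={a:-2; rest ⊤}
  B3:   IN=(all ⊤)   OUT=(all ⊤)

Merge at B1: IN[B1] = OUT[B0] = {a: ⊤, b: ⊤, c: ⊤, d: ⊤, e: ⊤, f: ⊤}
Applying B1's transfer function to that IN value gives OUT[B1] (row B1 above).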